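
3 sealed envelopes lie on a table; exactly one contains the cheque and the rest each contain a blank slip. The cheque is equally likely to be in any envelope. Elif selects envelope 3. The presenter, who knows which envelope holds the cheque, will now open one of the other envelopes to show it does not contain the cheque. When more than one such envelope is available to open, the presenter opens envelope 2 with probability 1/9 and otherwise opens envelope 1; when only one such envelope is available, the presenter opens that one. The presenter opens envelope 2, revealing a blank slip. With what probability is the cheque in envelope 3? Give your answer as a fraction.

Apply Bayes' rule, conditioning on where the cheque actually is.
If it is in envelope 1 (prior 1/3): only envelope 2 is available, probability 1; weight (1/3)·1 = 1/3.
If it is in envelope 2 (prior 1/3): the presenter opened envelope 2, so this case is ruled out; weight (1/3)·0 = 0.
If it is in envelope 3 (prior 1/3): envelope 2 is available, opened with probability 1/9; weight (1/3)·(1/9) = 1/27.
The weights sum to 10/27.
So P(the cheque in envelope 3 | the presenter opened envelope 2) = (1/27) / (10/27) = 1/10.

1/10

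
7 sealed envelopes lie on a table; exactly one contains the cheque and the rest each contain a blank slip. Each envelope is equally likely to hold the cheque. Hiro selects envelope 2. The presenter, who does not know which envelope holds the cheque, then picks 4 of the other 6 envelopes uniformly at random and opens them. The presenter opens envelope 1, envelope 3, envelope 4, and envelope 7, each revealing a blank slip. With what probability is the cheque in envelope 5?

Because the presenter chose which envelopes to open without knowing where the cheque is, the choice is independent of the prize location. Learning that none of the 4 opened envelopes holds the cheque simply rules out those 4 locations and leaves the remaining 3 envelopes still equally likely by symmetry.
So P(the cheque in envelope 5) = 1/3.

1/3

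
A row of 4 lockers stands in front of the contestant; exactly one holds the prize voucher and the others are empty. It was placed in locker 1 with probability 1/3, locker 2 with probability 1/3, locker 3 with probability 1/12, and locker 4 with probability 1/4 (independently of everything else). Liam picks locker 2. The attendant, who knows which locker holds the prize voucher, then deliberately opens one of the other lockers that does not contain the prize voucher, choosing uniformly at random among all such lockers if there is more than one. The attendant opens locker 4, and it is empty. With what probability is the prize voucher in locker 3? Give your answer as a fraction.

Apply Bayes' rule, conditioning on where the prize voucher actually is.
If it is in locker 1 (prior 1/3): the attendant has 2 equally likely choices, so probability 1/2; weight (1/3)·(1/2) = 1/6.
If it is in locker 2 (prior 1/3): the attendant has 3 equally likely choices, so probability 1/3; weight (1/3)·(1/3) = 1/9.
If it is in locker 3 (prior 1/12): the attendant has 2 equally likely choices, so probability 1/2; weight (1/12)·(1/2) = 1/24.
If it is in locker 4 (prior 1/4): the attendant opened locker 4, so this case is ruled out; weight (1/4)·0 = 0.
The weights sum to 23/72.
So P(the prize voucher in locker 3 | the attendant opened locker 4) = (1/24) / (23/72) = 3/23.

3/23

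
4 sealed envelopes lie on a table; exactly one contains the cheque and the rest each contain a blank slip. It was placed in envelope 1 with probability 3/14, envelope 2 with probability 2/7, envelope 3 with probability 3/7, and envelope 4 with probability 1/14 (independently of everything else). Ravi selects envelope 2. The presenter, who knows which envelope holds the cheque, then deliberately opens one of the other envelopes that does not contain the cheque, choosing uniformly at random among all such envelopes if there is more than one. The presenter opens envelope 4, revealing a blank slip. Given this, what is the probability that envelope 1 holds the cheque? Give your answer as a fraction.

9/35

Apply Bayes' rule, conditioning on where the cheque actually is.
If it is in envelope 1 (prior 3/14): the presenter has 2 equally likely choices, so probability 1/2; weight (3/14)·(1/2) = 3/28.
If it is in envelope 2 (prior 2/7): the presenter has 3 equally likely choices, so probability 1/3; weight (2/7)·(1/3) = 2/21.
If it is in envelope 3 (prior 3/7): the presenter has 2 equally likely choices, so probability 1/2; weight (3/7)·(1/2) = 3/14.
If it is in envelope 4 (prior 1/14): the presenter opened envelope 4, so this case is ruled out; weight (1/14)·0 = 0.
The weights sum to 5/12.
So P(the cheque in envelope 1 | the presenter opened envelope 4) = (3/28) / (5/12) = 9/35.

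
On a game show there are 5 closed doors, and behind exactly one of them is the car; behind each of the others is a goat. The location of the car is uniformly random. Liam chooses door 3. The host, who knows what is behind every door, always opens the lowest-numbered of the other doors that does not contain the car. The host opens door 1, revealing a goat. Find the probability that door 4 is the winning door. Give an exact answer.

1/4

Condition on the true location of the car.
If it is behind door 1 (prior 1/5): the host opened door 1, so this case is ruled out; weight (1/5)·0 = 0.
If it is behind any of doors 2, 3, 4, and 5 (prior 1/5 each): door 1 is the lowest-numbered option available, probability 1; weight (1/5)·1 = 1/5 each.
The weights sum to 4/5.
So P(the car behind door 4 | the host opened door 1) = (1/5) / (4/5) = 1/4.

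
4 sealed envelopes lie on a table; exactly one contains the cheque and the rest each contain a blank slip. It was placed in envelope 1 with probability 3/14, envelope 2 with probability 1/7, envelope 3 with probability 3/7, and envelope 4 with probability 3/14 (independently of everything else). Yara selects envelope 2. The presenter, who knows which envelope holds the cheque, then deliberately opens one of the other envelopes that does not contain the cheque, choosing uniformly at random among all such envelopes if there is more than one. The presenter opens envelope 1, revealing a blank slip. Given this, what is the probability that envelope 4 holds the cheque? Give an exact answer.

Consider each possible location of the cheque in turn.
If it is in envelope 1 (prior 3/14): the presenter opened envelope 1, so this case is ruled out; weight (3/14)·0 = 0.
If it is in envelope 2 (prior 1/7): the presenter has 3 equally likely choices, so probability 1/3; weight (1/7)·(1/3) = 1/21.
If it is in envelope 3 (prior 3/7): the presenter has 2 equally likely choices, so probability 1/2; weight (3/7)·(1/2) = 3/14.
If it is in envelope 4 (prior 3/14): the presenter has 2 equally likely choices, so probability 1/2; weight (3/14)·(1/2) = 3/28.
The weights sum to 31/84.
So P(the cheque in envelope 4 | the presenter opened envelope 1) = (3/28) / (31/84) = 9/31.

9/31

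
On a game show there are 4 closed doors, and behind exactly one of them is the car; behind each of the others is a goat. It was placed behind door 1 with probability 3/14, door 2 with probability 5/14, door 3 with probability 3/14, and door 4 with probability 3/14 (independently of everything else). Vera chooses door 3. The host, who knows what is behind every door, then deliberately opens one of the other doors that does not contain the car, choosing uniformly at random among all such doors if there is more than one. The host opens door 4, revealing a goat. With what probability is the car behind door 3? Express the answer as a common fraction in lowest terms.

1/5

Condition on the true location of the car.
If it is behind door 1 (prior 3/14): the host has 2 equally likely choices, so probability 1/2; weight (3/14)·(1/2) = 3/28.
If it is behind door 2 (prior 5/14): the host has 2 equally likely choices, so probability 1/2; weight (5/14)·(1/2) = 5/28.
If it is behind door 3 (prior 3/14): the host has 3 equally likely choices, so probability 1/3; weight (3/14)·(1/3) = 1/14.
If it is behind door 4 (prior 3/14): the host opened door 4, so this case is ruled out; weight (3/14)·0 = 0.
The weights sum to 5/14.
So P(the car behind door 3 | the host opened door 4) = (1/14) / (5/14) = 1/5.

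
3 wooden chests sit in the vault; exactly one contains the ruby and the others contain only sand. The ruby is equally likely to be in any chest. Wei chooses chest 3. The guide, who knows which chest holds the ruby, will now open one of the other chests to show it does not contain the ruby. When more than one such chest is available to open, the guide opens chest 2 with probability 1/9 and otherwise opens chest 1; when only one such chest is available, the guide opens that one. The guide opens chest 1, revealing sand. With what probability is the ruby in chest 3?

Apply Bayes' rule, conditioning on where the ruby actually is.
If it is in chest 1 (prior 1/3): the guide opened chest 1, so this case is ruled out; weight (1/3)·0 = 0.
If it is in chest 2 (prior 1/3): only chest 1 is available, probability 1; weight (1/3)·1 = 1/3.
If it is in chest 3 (prior 1/3): chest 2 is available but not opened, probability 8/9; weight (1/3)·(8/9) = 8/27.
The weights sum to 17/27.
So P(the ruby in chest 3 | the guide opened chest 1) = (8/27) / (17/27) = 8/17.

8/17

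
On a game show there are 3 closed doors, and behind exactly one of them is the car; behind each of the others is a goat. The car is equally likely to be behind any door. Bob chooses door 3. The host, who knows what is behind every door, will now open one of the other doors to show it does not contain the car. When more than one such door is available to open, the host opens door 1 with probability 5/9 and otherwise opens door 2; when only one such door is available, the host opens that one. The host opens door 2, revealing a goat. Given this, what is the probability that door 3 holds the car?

4/13

Condition on the true location of the car.
If it is behind door 1 (prior 1/3): only door 2 is available, probability 1; weight (1/3)·1 = 1/3.
If it is behind door 2 (prior 1/3): the host opened door 2, so this case is ruled out; weight (1/3)·0 = 0.
If it is behind door 3 (prior 1/3): door 1 is available but not opened, probability 4/9; weight (1/3)·(4/9) = 4/27.
The weights sum to 13/27.
So P(the car behind door 3 | the host opened door 2) = (4/27) / (13/27) = 4/13.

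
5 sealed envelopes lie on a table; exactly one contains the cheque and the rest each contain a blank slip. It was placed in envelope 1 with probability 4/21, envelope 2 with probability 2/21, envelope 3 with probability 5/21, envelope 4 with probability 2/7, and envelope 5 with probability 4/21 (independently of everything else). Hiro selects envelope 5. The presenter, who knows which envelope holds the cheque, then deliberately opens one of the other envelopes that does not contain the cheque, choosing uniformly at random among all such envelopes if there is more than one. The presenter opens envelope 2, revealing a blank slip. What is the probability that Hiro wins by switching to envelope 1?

Apply Bayes' rule, conditioning on where the cheque actually is.
If it is in envelope 1 (prior 4/21): the presenter has 3 equally likely choices, so probability 1/3; weight (4/21)·(1/3) = 4/63.
If it is in envelope 2 (prior 2/21): the presenter opened envelope 2, so this case is ruled out; weight (2/21)·0 = 0.
If it is in envelope 3 (prior 5/21): the presenter has 3 equally likely choices, so probability 1/3; weight (5/21)·(1/3) = 5/63.
If it is in envelope 4 (prior 2/7): the presenter has 3 equally likely choices, so probability 1/3; weight (2/7)·(1/3) = 2/21.
If it is in envelope 5 (prior 4/21): the presenter has 4 equally likely choices, so probability 1/4; weight (4/21)·(1/4) = 1/21.
The weights sum to 2/7.
So P(the cheque in envelope 1 | the presenter opened envelope 2) = (4/63) / (2/7) = 2/9.

2/9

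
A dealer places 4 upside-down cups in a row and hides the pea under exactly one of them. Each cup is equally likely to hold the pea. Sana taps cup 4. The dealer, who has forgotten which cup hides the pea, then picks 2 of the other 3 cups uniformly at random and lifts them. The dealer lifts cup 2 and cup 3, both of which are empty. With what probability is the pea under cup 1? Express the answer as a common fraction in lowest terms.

Because the dealer chose which cups to lift without knowing where the pea is, the choice is independent of the prize location. Learning that none of the 2 opened cups holds the pea simply rules out those 2 locations and leaves the remaining 2 cups still equally likely by symmetry.
So P(the pea under cup 1) = 1/2.

1/2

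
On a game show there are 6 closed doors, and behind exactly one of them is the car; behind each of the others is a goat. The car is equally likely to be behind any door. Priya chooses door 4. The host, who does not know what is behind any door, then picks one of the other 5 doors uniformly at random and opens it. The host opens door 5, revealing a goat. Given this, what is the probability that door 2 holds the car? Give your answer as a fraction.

Condition on the true location of the car.
If it is behind any of doors 1, 2, 3, 4, and 6 (prior 1/6 each): the host picks door 5 with probability 1/5 regardless, and it is not the prize; weight (1/6)·(1/5) = 1/30 each.
If it is behind door 5 (prior 1/6): the host opened door 5, so this case is ruled out; weight (1/6)·0 = 0.
The weights sum to 1/6.
So P(the car behind door 2 | the host opened door 5) = (1/30) / (1/6) = 1/5.

1/5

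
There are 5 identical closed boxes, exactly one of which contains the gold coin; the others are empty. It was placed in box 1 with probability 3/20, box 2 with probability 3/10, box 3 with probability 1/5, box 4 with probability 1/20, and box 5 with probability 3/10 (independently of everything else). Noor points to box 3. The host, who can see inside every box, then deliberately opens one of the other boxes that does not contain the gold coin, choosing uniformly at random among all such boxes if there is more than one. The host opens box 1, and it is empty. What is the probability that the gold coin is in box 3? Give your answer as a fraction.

Consider each possible location of the gold coin in turn.
If it is in box 1 (prior 3/20): the host opened box 1, so this case is ruled out; weight (3/20)·0 = 0.
If it is in either of boxes 2 and 5 (prior 3/10 each): the host has 3 equally likely choices, so probability 1/3; weight (3/10)·(1/3) = 1/10 each.
If it is in box 3 (prior 1/5): the host has 4 equally likely choices, so probability 1/4; weight (1/5)·(1/4) = 1/20.
If it is in box 4 (prior 1/20): the host has 3 equally likely choices, so probability 1/3; weight (1/20)·(1/3) = 1/60.
The weights sum to 4/15.
So P(the gold coin in box 3 | the host opened box 1) = (1/20) / (4/15) = 3/16.

3/16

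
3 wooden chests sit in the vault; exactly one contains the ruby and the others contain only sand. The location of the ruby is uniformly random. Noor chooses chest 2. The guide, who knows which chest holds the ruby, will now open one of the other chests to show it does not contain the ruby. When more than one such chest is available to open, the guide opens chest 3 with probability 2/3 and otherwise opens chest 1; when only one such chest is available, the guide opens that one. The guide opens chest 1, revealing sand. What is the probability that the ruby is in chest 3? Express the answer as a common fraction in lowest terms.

Apply Bayes' rule, conditioning on where the ruby actually is.
If it is in chest 1 (prior 1/3): the guide opened chest 1, so this case is ruled out; weight (1/3)·0 = 0.
If it is in chest 2 (prior 1/3): chest 3 is available but not opened, probability 1/3; weight (1/3)·(1/3) = 1/9.
If it is in chest 3 (prior 1/3): only chest 1 is available, probability 1; weight (1/3)·1 = 1/3.
The weights sum to 4/9.
So P(the ruby in chest 3 | the guide opened chest 1) = (1/3) / (4/9) = 3/4.

3/4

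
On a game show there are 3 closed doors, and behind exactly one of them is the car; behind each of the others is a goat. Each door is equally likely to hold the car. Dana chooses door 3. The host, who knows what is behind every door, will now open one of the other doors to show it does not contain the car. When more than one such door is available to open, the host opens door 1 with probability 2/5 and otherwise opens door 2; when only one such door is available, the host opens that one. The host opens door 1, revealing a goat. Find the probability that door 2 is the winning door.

5/7

Apply Bayes' rule, conditioning on where the car actually is.
If it is behind door 1 (prior 1/3): the host opened door 1, so this case is ruled out; weight (1/3)·0 = 0.
If it is behind door 2 (prior 1/3): only door 1 is available, probability 1; weight (1/3)·1 = 1/3.
If it is behind door 3 (prior 1/3): door 1 is available, opened with probability 2/5; weight (1/3)·(2/5) = 2/15.
The weights sum to 7/15.
So P(the car behind door 2 | the host opened door 1) = (1/3) / (7/15) = 5/7.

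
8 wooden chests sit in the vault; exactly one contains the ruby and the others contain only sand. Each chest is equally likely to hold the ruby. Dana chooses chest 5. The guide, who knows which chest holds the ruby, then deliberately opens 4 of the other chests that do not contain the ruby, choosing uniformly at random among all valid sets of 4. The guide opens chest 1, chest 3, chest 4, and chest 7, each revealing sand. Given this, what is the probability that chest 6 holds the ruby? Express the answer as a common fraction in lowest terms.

7/24

Condition on the true location of the ruby.
If it is in any of chests 1, 3, 4, and 7 (prior 1/8 each): that chest was opened and seen not to hold the prize — ruled out; weight (1/8)·0 = 0 each.
If it is in any of chests 2, 6, and 8 (prior 1/8 each): the guide has 15 equally likely choices, so probability 1/15; weight (1/8)·(1/15) = 1/120 each.
If it is in chest 5 (prior 1/8): the guide has 35 equally likely choices, so probability 1/35; weight (1/8)·(1/35) = 1/280.
The weights sum to 1/35.
So P(the ruby in chest 6 | the guide opened chest 1, chest 3, chest 4, and chest 7) = (1/120) / (1/35) = 7/24.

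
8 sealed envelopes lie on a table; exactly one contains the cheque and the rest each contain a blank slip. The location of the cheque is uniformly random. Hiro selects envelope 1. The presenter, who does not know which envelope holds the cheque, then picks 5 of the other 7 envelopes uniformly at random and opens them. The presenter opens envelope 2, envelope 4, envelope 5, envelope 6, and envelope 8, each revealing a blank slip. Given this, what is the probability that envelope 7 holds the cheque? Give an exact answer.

Because the presenter chose which envelopes to open without knowing where the cheque is, the choice is independent of the prize location. Learning that none of the 5 opened envelopes holds the cheque simply rules out those 5 locations and leaves the remaining 3 envelopes still equally likely by symmetry.
So P(the cheque in envelope 7) = 1/3.

1/3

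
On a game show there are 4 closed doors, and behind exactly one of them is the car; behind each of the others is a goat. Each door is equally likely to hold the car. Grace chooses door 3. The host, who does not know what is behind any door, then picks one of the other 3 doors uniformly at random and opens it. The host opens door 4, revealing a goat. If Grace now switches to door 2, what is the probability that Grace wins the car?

Condition on the true location of the car.
If it is behind any of doors 1, 2, and 3 (prior 1/4 each): the host picks door 4 with probability 1/3 regardless, and it is not the prize; weight (1/4)·(1/3) = 1/12 each.
If it is behind door 4 (prior 1/4): the host opened door 4, so this case is ruled out; weight (1/4)·0 = 0.
The weights sum to 1/4.
So P(the car behind door 2 | the host opened door 4) = (1/12) / (1/4) = 1/3.

1/3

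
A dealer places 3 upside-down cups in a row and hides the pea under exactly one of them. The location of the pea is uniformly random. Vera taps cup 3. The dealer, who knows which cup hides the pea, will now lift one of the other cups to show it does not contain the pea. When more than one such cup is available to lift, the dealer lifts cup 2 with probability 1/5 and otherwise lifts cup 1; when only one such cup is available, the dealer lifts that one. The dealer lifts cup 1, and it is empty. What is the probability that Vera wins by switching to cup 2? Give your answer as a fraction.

Consider each possible location of the pea in turn.
If it is under cup 1 (prior 1/3): the dealer opened cup 1, so this case is ruled out; weight (1/3)·0 = 0.
If it is under cup 2 (prior 1/3): only cup 1 is available, probability 1; weight (1/3)·1 = 1/3.
If it is under cup 3 (prior 1/3): cup 2 is available but not opened, probability 4/5; weight (1/3)·(4/5) = 4/15.
The weights sum to 3/5.
So P(the pea under cup 2 | the dealer opened cup 1) = (1/3) / (3/5) = 5/9.

5/9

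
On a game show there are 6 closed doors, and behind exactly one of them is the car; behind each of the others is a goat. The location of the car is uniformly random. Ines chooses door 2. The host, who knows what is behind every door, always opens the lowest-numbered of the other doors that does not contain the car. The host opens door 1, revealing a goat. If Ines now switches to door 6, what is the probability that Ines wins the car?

1/5

Apply Bayes' rule, conditioning on where the car actually is.
If it is behind door 1 (prior 1/6): the host opened door 1, so this case is ruled out; weight (1/6)·0 = 0.
If it is behind any of doors 2, 3, 4, 5, and 6 (prior 1/6 each): door 1 is the lowest-numbered option available, probability 1; weight (1/6)·1 = 1/6 each.
The weights sum to 5/6.
So P(the car behind door 6 | the host opened door 1) = (1/6) / (5/6) = 1/5.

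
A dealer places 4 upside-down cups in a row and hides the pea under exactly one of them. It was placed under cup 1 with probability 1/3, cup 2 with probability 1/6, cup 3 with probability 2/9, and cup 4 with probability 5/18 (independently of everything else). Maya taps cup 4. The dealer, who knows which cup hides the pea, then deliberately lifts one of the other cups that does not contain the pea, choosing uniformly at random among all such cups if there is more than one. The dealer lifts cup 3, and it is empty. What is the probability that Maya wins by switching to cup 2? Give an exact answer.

Condition on the true location of the pea.
If it is under cup 1 (prior 1/3): the dealer has 2 equally likely choices, so probability 1/2; weight (1/3)·(1/2) = 1/6.
If it is under cup 2 (prior 1/6): the dealer has 2 equally likely choices, so probability 1/2; weight (1/6)·(1/2) = 1/12.
If it is under cup 3 (prior 2/9): the dealer opened cup 3, so this case is ruled out; weight (2/9)·0 = 0.
If it is under cup 4 (prior 5/18): the dealer has 3 equally likely choices, so probability 1/3; weight (5/18)·(1/3) = 5/54.
The weights sum to 37/108.
So P(the pea under cup 2 | the dealer opened cup 3) = (1/12) / (37/108) = 9/37.

9/37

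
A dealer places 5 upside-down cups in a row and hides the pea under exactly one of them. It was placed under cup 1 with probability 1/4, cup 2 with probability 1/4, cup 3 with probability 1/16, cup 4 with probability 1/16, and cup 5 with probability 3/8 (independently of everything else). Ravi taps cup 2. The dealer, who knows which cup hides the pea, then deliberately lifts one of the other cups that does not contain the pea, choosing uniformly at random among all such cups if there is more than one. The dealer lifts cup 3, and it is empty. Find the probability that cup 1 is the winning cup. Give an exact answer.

2/7

Condition on the true location of the pea.
If it is under cup 1 (prior 1/4): the dealer has 3 equally likely choices, so probability 1/3; weight (1/4)·(1/3) = 1/12.
If it is under cup 2 (prior 1/4): the dealer has 4 equally likely choices, so probability 1/4; weight (1/4)·(1/4) = 1/16.
If it is under cup 3 (prior 1/16): the dealer opened cup 3, so this case is ruled out; weight (1/16)·0 = 0.
If it is under cup 4 (prior 1/16): the dealer has 3 equally likely choices, so probability 1/3; weight (1/16)·(1/3) = 1/48.
If it is under cup 5 (prior 3/8): the dealer has 3 equally likely choices, so probability 1/3; weight (3/8)·(1/3) = 1/8.
The weights sum to 7/24.
So P(the pea under cup 1 | the dealer opened cup 3) = (1/12) / (7/24) = 2/7.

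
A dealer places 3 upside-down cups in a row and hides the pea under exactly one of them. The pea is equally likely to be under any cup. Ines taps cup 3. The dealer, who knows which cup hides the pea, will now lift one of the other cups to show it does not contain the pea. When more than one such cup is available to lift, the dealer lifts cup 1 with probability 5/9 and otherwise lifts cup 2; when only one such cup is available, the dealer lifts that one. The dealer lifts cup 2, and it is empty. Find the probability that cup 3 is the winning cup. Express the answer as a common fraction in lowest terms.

4/13

Condition on the true location of the pea.
If it is under cup 1 (prior 1/3): only cup 2 is available, probability 1; weight (1/3)·1 = 1/3.
If it is under cup 2 (prior 1/3): the dealer opened cup 2, so this case is ruled out; weight (1/3)·0 = 0.
If it is under cup 3 (prior 1/3): cup 1 is available but not opened, probability 4/9; weight (1/3)·(4/9) = 4/27.
The weights sum to 13/27.
So P(the pea under cup 3 | the dealer opened cup 2) = (4/27) / (13/27) = 4/13.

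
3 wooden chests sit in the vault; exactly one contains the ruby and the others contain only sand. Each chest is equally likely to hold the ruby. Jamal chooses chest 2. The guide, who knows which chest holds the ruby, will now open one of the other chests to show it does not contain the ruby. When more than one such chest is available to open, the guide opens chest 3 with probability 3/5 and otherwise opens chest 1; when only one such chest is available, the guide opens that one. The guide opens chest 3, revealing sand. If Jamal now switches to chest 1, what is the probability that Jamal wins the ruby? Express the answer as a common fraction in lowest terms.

Consider each possible location of the ruby in turn.
If it is in chest 1 (prior 1/3): only chest 3 is available, probability 1; weight (1/3)·1 = 1/3.
If it is in chest 2 (prior 1/3): chest 3 is available, opened with probability 3/5; weight (1/3)·(3/5) = 1/5.
If it is in chest 3 (prior 1/3): the guide opened chest 3, so this case is ruled out; weight (1/3)·0 = 0.
The weights sum to 8/15.
So P(the ruby in chest 1 | the guide opened chest 3) = (1/3) / (8/15) = 5/8.

5/8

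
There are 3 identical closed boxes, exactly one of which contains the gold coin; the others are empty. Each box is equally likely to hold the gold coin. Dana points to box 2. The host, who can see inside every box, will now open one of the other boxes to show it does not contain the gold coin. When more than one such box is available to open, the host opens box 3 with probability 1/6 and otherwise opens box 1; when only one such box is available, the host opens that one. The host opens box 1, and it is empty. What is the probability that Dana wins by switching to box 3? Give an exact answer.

6/11

Condition on the true location of the gold coin.
If it is in box 1 (prior 1/3): the host opened box 1, so this case is ruled out; weight (1/3)·0 = 0.
If it is in box 2 (prior 1/3): box 3 is available but not opened, probability 5/6; weight (1/3)·(5/6) = 5/18.
If it is in box 3 (prior 1/3): only box 1 is available, probability 1; weight (1/3)·1 = 1/3.
The weights sum to 11/18.
So P(the gold coin in box 3 | the host opened box 1) = (1/3) / (11/18) = 6/11.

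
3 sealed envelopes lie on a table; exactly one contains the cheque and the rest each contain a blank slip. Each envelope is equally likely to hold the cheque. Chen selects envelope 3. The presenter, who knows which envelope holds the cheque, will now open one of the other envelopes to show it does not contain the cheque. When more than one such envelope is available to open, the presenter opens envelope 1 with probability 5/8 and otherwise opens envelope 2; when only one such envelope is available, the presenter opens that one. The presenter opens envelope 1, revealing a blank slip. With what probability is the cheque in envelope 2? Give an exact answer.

Condition on the true location of the cheque.
If it is in envelope 1 (prior 1/3): the presenter opened envelope 1, so this case is ruled out; weight (1/3)·0 = 0.
If it is in envelope 2 (prior 1/3): only envelope 1 is available, probability 1; weight (1/3)·1 = 1/3.
If it is in envelope 3 (prior 1/3): envelope 1 is available, opened with probability 5/8; weight (1/3)·(5/8) = 5/24.
The weights sum to 13/24.
So P(the cheque in envelope 2 | the presenter opened envelope 1) = (1/3) / (13/24) = 8/13.

8/13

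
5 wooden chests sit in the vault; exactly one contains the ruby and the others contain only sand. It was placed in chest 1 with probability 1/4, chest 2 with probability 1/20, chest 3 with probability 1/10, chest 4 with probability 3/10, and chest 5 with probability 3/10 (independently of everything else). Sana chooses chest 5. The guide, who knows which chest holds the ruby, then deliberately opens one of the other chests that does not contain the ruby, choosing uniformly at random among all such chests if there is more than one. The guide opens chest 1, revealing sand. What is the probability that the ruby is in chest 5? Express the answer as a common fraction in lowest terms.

1/3

Consider each possible location of the ruby in turn.
If it is in chest 1 (prior 1/4): the guide opened chest 1, so this case is ruled out; weight (1/4)·0 = 0.
If it is in chest 2 (prior 1/20): the guide has 3 equally likely choices, so probability 1/3; weight (1/20)·(1/3) = 1/60.
If it is in chest 3 (prior 1/10): the guide has 3 equally likely choices, so probability 1/3; weight (1/10)·(1/3) = 1/30.
If it is in chest 4 (prior 3/10): the guide has 3 equally likely choices, so probability 1/3; weight (3/10)·(1/3) = 1/10.
If it is in chest 5 (prior 3/10): the guide has 4 equally likely choices, so probability 1/4; weight (3/10)·(1/4) = 3/40.
The weights sum to 9/40.
So P(the ruby in chest 5 | the guide opened chest 1) = (3/40) / (9/40) = 1/3.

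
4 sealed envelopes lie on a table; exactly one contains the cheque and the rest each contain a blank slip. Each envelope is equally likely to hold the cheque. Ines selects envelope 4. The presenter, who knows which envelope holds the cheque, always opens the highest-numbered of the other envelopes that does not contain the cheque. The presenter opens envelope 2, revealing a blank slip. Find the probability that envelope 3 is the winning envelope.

1

Consider each possible location of the cheque in turn.
If it is in either of envelopes 1 and 4 (prior 1/4 each): the presenter would have opened envelope 3 instead, probability 0; weight (1/4)·0 = 0 each.
If it is in envelope 2 (prior 1/4): the presenter opened envelope 2, so this case is ruled out; weight (1/4)·0 = 0.
If it is in envelope 3 (prior 1/4): envelope 2 is the highest-numbered option available, probability 1; weight (1/4)·1 = 1/4.
The weights sum to 1/4.
So P(the cheque in envelope 3 | the presenter opened envelope 2) = (1/4) / (1/4) = 1.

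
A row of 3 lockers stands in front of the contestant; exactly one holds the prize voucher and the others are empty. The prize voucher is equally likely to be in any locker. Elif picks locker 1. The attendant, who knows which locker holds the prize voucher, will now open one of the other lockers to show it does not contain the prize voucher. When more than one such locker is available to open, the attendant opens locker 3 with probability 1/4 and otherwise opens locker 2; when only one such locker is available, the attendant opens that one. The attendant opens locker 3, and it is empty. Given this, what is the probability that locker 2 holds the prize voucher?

4/5

Condition on the true location of the prize voucher.
If it is in locker 1 (prior 1/3): locker 3 is available, opened with probability 1/4; weight (1/3)·(1/4) = 1/12.
If it is in locker 2 (prior 1/3): only locker 3 is available, probability 1; weight (1/3)·1 = 1/3.
If it is in locker 3 (prior 1/3): the attendant opened locker 3, so this case is ruled out; weight (1/3)·0 = 0.
The weights sum to 5/12.
So P(the prize voucher in locker 2 | the attendant opened locker 3) = (1/3) / (5/12) = 4/5.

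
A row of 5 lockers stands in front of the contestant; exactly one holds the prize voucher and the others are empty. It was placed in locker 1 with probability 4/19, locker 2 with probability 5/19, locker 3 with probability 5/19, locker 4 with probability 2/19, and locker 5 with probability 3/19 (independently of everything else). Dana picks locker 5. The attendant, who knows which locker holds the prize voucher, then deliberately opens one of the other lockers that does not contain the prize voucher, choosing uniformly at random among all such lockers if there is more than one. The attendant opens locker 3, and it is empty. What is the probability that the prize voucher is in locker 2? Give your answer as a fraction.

20/53

Consider each possible location of the prize voucher in turn.
If it is in locker 1 (prior 4/19): the attendant has 3 equally likely choices, so probability 1/3; weight (4/19)·(1/3) = 4/57.
If it is in locker 2 (prior 5/19): the attendant has 3 equally likely choices, so probability 1/3; weight (5/19)·(1/3) = 5/57.
If it is in locker 3 (prior 5/19): the attendant opened locker 3, so this case is ruled out; weight (5/19)·0 = 0.
If it is in locker 4 (prior 2/19): the attendant has 3 equally likely choices, so probability 1/3; weight (2/19)·(1/3) = 2/57.
If it is in locker 5 (prior 3/19): the attendant has 4 equally likely choices, so probability 1/4; weight (3/19)·(1/4) = 3/76.
The weights sum to 53/228.
So P(the prize voucher in locker 2 | the attendant opened locker 3) = (5/57) / (53/228) = 20/53.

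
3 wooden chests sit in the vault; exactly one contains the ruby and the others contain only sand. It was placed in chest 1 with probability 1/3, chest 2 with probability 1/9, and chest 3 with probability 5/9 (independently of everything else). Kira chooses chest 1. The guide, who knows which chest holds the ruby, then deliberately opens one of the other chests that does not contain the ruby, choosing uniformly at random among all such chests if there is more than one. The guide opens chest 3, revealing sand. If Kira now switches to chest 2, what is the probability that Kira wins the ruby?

2/5

Apply Bayes' rule, conditioning on where the ruby actually is.
If it is in chest 1 (prior 1/3): the guide has 2 equally likely choices, so probability 1/2; weight (1/3)·(1/2) = 1/6.
If it is in chest 2 (prior 1/9): the guide has no choice, probability 1; weight (1/9)·1 = 1/9.
If it is in chest 3 (prior 5/9): the guide opened chest 3, so this case is ruled out; weight (5/9)·0 = 0.
The weights sum to 5/18.
So P(the ruby in chest 2 | the guide opened chest 3) = (1/9) / (5/18) = 2/5.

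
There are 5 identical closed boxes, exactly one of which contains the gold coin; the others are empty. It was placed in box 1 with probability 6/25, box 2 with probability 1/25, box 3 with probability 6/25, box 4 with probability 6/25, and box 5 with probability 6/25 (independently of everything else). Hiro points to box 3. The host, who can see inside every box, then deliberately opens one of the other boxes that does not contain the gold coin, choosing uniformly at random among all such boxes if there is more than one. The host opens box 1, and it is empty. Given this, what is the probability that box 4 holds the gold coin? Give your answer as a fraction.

Condition on the true location of the gold coin.
If it is in box 1 (prior 6/25): the host opened box 1, so this case is ruled out; weight (6/25)·0 = 0.
If it is in box 2 (prior 1/25): the host has 3 equally likely choices, so probability 1/3; weight (1/25)·(1/3) = 1/75.
If it is in box 3 (prior 6/25): the host has 4 equally likely choices, so probability 1/4; weight (6/25)·(1/4) = 3/50.
If it is in either of boxes 4 and 5 (prior 6/25 each): the host has 3 equally likely choices, so probability 1/3; weight (6/25)·(1/3) = 2/25 each.
The weights sum to 7/30.
So P(the gold coin in box 4 | the host opened box 1) = (2/25) / (7/30) = 12/35.

12/35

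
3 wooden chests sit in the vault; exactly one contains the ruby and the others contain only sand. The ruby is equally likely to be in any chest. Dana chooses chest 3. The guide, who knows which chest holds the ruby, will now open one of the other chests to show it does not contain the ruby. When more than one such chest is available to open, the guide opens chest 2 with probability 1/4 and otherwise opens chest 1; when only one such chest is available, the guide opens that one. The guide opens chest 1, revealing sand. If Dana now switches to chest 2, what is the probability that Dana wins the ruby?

Apply Bayes' rule, conditioning on where the ruby actually is.
If it is in chest 1 (prior 1/3): the guide opened chest 1, so this case is ruled out; weight (1/3)·0 = 0.
If it is in chest 2 (prior 1/3): only chest 1 is available, probability 1; weight (1/3)·1 = 1/3.
If it is in chest 3 (prior 1/3): chest 2 is available but not opened, probability 3/4; weight (1/3)·(3/4) = 1/4.
The weights sum to 7/12.
So P(the ruby in chest 2 | the guide opened chest 1) = (1/3) / (7/12) = 4/7.

4/7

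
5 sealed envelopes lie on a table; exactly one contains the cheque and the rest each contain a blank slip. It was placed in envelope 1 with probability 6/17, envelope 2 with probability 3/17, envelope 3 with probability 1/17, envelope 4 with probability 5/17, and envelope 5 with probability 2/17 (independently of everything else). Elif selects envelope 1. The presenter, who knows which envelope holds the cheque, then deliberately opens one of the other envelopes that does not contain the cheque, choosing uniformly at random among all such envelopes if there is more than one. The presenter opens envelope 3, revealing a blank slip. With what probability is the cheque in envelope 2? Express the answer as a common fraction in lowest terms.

6/29

Condition on the true location of the cheque.
If it is in envelope 1 (prior 6/17): the presenter has 4 equally likely choices, so probability 1/4; weight (6/17)·(1/4) = 3/34.
If it is in envelope 2 (prior 3/17): the presenter has 3 equally likely choices, so probability 1/3; weight (3/17)·(1/3) = 1/17.
If it is in envelope 3 (prior 1/17): the presenter opened envelope 3, so this case is ruled out; weight (1/17)·0 = 0.
If it is in envelope 4 (prior 5/17): the presenter has 3 equally likely choices, so probability 1/3; weight (5/17)·(1/3) = 5/51.
If it is in envelope 5 (prior 2/17): the presenter has 3 equally likely choices, so probability 1/3; weight (2/17)·(1/3) = 2/51.
The weights sum to 29/102.
So P(the cheque in envelope 2 | the presenter opened envelope 3) = (1/17) / (29/102) = 6/29.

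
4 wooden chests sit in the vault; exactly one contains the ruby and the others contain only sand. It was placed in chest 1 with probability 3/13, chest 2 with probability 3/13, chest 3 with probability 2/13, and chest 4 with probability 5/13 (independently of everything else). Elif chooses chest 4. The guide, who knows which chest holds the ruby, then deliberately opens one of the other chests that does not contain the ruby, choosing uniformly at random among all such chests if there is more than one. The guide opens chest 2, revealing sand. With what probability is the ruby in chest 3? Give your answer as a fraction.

Apply Bayes' rule, conditioning on where the ruby actually is.
If it is in chest 1 (prior 3/13): the guide has 2 equally likely choices, so probability 1/2; weight (3/13)·(1/2) = 3/26.
If it is in chest 2 (prior 3/13): the guide opened chest 2, so this case is ruled out; weight (3/13)·0 = 0.
If it is in chest 3 (prior 2/13): the guide has 2 equally likely choices, so probability 1/2; weight (2/13)·(1/2) = 1/13.
If it is in chest 4 (prior 5/13): the guide has 3 equally likely choices, so probability 1/3; weight (5/13)·(1/3) = 5/39.
The weights sum to 25/78.
So P(the ruby in chest 3 | the guide opened chest 2) = (1/13) / (25/78) = 6/25.

6/25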